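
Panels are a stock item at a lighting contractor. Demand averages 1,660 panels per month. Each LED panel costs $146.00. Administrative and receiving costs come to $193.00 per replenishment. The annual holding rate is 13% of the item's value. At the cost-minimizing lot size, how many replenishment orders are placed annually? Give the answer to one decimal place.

N ≈ 31.3 orders per year

Annual demand D = 1,660 × 12 = 19,920.
Holding cost H = 0.13 × $146.00 = $18.9800 per unit per year.
Q* = √(2DS/H) = √(2 × 19,920 × 193 / 18.98) ≈ 636.49.
Orders per year = D / Q* = 19,920 / 636.49 ≈ 31.297.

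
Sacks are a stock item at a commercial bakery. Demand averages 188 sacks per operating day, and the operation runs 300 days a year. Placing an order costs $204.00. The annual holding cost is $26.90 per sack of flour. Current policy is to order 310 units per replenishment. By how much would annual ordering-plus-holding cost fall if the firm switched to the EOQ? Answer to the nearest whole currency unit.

Annual demand D = 188 × 300 = 56,400.
EOQ = √(2DS/H) = √(2 × 56,400 × 204 / 26.9) ≈ 924.90.
Cost at Q* = (D/Q*)S + (Q*/2)H = √(2DSH) ≈ $24,879.74.
Cost at Q = 310: (56,400/310)×204 + (310/2)×26.9 = $37,114.84 + $4,169.50 = $41,284.34.
Excess = $41,284.34 − $24,879.74 = $16,404.60.

Extra cost ≈ $16,405 per year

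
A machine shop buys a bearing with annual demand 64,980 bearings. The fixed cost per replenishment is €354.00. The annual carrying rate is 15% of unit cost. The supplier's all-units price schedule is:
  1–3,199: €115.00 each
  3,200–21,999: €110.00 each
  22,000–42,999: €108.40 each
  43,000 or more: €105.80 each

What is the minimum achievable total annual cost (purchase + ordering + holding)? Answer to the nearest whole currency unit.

TC* ≈ €7,181,388

Holding cost per unit per year at price C is H = 0.15·C.
For each price level, check whether its EOQ is feasible; otherwise the best quantity at that price is the breakpoint.
EOQ at €115.00 = 1633.1 (feasible in tier 1): TC = 64,980×€115.00 + (64,980/1633.1)×354 + (1633.1/2)×0.15×€115.00 = €7,500,870.92.
EOQ at €110.00 = 1669.8 < 3200, so use break Q=3200: TC = 64,980×€110.00 + (64,980/3200.0)×354 + (3200.0/2)×0.15×€110.00 = €7,181,388.41.
EOQ at €108.40 = 1682.1 < 22000, so use break Q=22000: TC = 64,980×€108.40 + (64,980/22000.0)×354 + (22000.0/2)×0.15×€108.40 = €7,223,737.59.
EOQ at €105.80 = 1702.6 < 43000, so use break Q=43000: TC = 64,980×€105.80 + (64,980/43000.0)×354 + (43000.0/2)×0.15×€105.80 = €7,216,623.95.
Lowest total cost among the candidates is at Q = 3200.0.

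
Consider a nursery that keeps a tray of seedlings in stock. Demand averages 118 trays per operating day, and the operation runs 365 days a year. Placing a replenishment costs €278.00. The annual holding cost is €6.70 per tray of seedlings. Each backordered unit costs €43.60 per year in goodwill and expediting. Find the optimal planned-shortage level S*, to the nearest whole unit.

S* ≈ 270 trays

Annual demand D = 118 × 365 = 43,070.
With planned backorders, Q* = √(2DS/H) · √((H+B)/B).
√(2DS/H) = √(2 × 43,070 × 278 / 6.7) = 1890.547.
√((H+B)/B) = √((6.7+43.6)/43.6) = 1.0741.
Q* ≈ 2030.618.
S* = Q* · H/(H+B) = 2030.618 × 6.7/50.3 ≈ 270.480.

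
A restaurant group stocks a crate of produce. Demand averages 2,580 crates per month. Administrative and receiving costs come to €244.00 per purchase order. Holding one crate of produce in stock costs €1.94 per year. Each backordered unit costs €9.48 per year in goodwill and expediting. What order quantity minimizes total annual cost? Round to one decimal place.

Q* ≈ 3,062.9 crates

Annual demand D = 2,580 × 12 = 30,960.
With planned backorders, Q* = √(2DS/H) · √((H+B)/B).
√(2DS/H) = √(2 × 30,960 × 244 / 1.94) = 2790.677.
√((H+B)/B) = √((1.94+9.48)/9.48) = 1.0976.
Q* ≈ 3062.939.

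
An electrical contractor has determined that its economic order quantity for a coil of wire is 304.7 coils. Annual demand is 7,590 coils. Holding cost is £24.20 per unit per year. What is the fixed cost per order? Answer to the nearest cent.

Invert the EOQ relation Q*² = 2DS/H.
From Q* = √(2DS/H): S = Q*²H / (2D) = 304.7² × 24.2 / (2 × 7,590) = 148.0091.

S ≈ £148.01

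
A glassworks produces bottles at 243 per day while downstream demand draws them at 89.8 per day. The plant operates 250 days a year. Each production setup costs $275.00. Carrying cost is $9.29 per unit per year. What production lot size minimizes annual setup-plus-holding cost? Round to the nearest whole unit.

Q* ≈ 1,452 bottles

Annual demand D = 89.8 × 250 = 22,450.
Production build-up factor (1 − d/p) = 1 − 89.8/243 = 0.6305.
Q* = √(2DS / (H(1 − d/p))) = √(2 × 22,450 × 275 / (9.29 × 0.6305)).
= √(12,347,500 / 5.8569) ≈ 1451.963.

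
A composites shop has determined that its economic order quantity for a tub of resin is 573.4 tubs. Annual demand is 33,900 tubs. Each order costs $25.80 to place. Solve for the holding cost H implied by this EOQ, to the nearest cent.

H ≈ $5.32

Invert the EOQ relation Q*² = 2DS/H.
From Q* = √(2DS/H): H = 2DS / Q*² = 2 × 33,900 × 25.8 / 573.4² = 5.3203.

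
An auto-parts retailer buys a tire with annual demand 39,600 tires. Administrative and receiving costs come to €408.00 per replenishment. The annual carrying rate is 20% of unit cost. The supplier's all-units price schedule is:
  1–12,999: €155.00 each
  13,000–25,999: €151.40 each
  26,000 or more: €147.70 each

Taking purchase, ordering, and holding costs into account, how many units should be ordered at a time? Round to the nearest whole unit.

Q* ≈ 1,021 tires

Holding cost per unit per year at price C is H = 0.20·C.
Evaluate total cost at each tier's feasible EOQ or, if the EOQ is below the tier, at the tier's minimum quantity.
EOQ at €155.00 = 1021.0 (feasible in tier 1): TC = 39,600×€155.00 + (39,600/1021.0)×408 + (1021.0/2)×0.20×€155.00 = €6,169,649.99.
EOQ at €151.40 = 1033.0 < 13000, so use break Q=13000: TC = 39,600×€151.40 + (39,600/13000.0)×408 + (13000.0/2)×0.20×€151.40 = €6,193,502.83.
EOQ at €147.70 = 1045.9 < 26000, so use break Q=26000: TC = 39,600×€147.70 + (39,600/26000.0)×408 + (26000.0/2)×0.20×€147.70 = €6,233,561.42.
Lowest total cost is €6,169,649.99 at Q = 1021.0.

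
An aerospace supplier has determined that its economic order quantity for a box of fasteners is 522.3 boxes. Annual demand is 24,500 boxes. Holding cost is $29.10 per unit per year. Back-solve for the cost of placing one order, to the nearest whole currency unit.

Squaring Q* = √(2DS/H) gives Q*² = 2DS/H.
From Q* = √(2DS/H): S = Q*²H / (2D) = 522.3² × 29.1 / (2 × 24,500) = 162.0082.

S ≈ $162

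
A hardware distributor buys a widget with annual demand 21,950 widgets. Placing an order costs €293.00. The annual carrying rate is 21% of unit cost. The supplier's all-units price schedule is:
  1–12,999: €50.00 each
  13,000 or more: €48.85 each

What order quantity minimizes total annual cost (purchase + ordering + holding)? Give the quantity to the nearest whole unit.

Holding cost per unit per year at price C is H = 0.21·C.
Candidates are each tier's EOQ (if it falls in that tier) and each price-break quantity.
EOQ at €50.00 = 1106.8 (feasible in tier 1): TC = 21,950×€50.00 + (21,950/1106.8)×293 + (1106.8/2)×0.21×€50.00 = €1,109,121.46.
EOQ at €48.85 = 1119.8 < 13000, so use break Q=13000: TC = 21,950×€48.85 + (21,950/13000.0)×293 + (13000.0/2)×0.21×€48.85 = €1,139,432.47.
Lowest total cost is €1,109,121.46 at Q = 1106.8.

Q* ≈ 1,107 widgets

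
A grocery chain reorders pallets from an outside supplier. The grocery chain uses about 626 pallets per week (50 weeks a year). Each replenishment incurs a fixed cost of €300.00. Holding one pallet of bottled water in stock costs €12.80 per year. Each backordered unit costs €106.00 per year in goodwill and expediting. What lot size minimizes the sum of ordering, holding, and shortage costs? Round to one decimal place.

Q* ≈ 1,282.3 pallets

Annual demand D = 626 × 50 = 31,300.
With planned backorders, Q* = √(2DS/H) · √((H+B)/B).
√(2DS/H) = √(2 × 31,300 × 300 / 12.8) = 1211.275.
√((H+B)/B) = √((12.8+106)/106) = 1.0587.
Q* ≈ 1282.325.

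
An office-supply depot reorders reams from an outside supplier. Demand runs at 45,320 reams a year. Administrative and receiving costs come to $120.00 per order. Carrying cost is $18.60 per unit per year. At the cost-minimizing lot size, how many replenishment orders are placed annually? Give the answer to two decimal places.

Q* = √(2DS/H) = √(2 × 45,320 × 120 / 18.6) ≈ 764.71.
Orders per year = D / Q* = 45,320 / 764.71 ≈ 59.265.

N ≈ 59.26 orders per year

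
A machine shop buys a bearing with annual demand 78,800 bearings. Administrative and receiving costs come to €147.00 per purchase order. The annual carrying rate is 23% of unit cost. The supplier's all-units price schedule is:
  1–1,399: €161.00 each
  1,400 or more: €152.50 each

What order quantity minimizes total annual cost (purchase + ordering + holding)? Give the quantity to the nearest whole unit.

Q* ≈ 1,400 bearings

Holding cost per unit per year at price C is H = 0.23·C.
Candidates are each tier's EOQ (if it falls in that tier) and each price-break quantity.
EOQ at €161.00 = 791.0 (feasible in tier 1): TC = 78,800×€161.00 + (78,800/791.0)×147 + (791.0/2)×0.23×€161.00 = €12,716,089.61.
EOQ at €152.50 = 812.7 < 1400, so use break Q=1400: TC = 78,800×€152.50 + (78,800/1400.0)×147 + (1400.0/2)×0.23×€152.50 = €12,049,826.50.
Lowest total cost is €12,049,826.50 at Q = 1400.0.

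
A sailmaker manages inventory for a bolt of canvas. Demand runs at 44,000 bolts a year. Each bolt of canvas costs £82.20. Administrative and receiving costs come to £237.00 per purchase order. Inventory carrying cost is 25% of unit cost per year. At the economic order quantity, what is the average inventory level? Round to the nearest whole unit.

Average inventory ≈ 504 bolts

Holding cost H = 0.25 × £82.20 = £20.5500 per unit per year.
EOQ = √(2DS/H) = √(2 × 44,000 × 237 / 20.55) ≈ 1007.42.
Average inventory = Q*/2 ≈ 1007.42 / 2 = 503.709.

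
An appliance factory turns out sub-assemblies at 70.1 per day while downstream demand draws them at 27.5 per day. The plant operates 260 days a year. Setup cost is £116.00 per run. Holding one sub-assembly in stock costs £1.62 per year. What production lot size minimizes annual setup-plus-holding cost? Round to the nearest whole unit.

Q* ≈ 1,298 sub-assemblies

Annual demand D = 27.5 × 260 = 7,150.
Production build-up factor (1 − d/p) = 1 − 27.5/70.1 = 0.6077.
Q* = √(2DS / (H(1 − d/p))) = √(2 × 7,150 × 116 / (1.62 × 0.6077)).
= √(1,658,800 / 0.9845) ≈ 1298.057.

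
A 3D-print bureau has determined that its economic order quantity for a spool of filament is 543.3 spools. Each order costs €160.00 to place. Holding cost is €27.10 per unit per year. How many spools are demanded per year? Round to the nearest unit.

The basic EOQ model gives Q* = √(2DS/H); rearrange for the unknown.
From Q* = √(2DS/H): D = Q*²H / (2S) = 543.3² × 27.1 / (2 × 160) = 24997.623.

D ≈ 24,998 spools per year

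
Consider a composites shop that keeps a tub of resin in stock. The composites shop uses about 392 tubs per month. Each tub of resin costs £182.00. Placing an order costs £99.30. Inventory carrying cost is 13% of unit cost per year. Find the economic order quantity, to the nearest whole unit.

Annual demand D = 392 × 12 = 4,704.
Holding cost H = 0.13 × £182.00 = £23.6600 per unit per year.
EOQ = √(2DS / H) = √(2 × 4,704 × 99.3 / 23.66).
= √(934,214.4 / 23.66) = √39,484.9704 ≈ 198.708.

Q* ≈ 199 tubs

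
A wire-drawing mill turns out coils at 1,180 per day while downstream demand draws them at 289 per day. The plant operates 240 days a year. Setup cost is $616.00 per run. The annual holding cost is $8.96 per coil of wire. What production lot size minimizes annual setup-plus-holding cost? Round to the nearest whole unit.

Annual demand D = 289 × 240 = 69,360.
Production build-up factor (1 − d/p) = 1 − 289/1,180 = 0.7551.
Q* = √(2DS / (H(1 − d/p))) = √(2 × 69,360 × 616 / (8.96 × 0.7551)).
= √(85,451,520 / 6.7656) ≈ 3553.923.

Q* ≈ 3,554 coils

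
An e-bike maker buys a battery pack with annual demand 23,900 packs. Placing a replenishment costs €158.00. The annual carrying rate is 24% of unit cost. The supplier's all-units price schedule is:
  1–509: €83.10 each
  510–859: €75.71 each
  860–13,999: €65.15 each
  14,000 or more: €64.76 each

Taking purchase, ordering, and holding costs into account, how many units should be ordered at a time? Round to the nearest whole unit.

Holding cost per unit per year at price C is H = 0.24·C.
For each price level, check whether its EOQ is feasible; otherwise the best quantity at that price is the breakpoint.
Tier 1 (€83.10): EOQ = 615.4 exceeds tier's upper bound 509, so this tier is dominated.
EOQ at €75.71 = 644.7 (feasible in tier 2): TC = 23,900×€75.71 + (23,900/644.7)×158 + (644.7/2)×0.24×€75.71 = €1,821,183.53.
EOQ at €65.15 = 695.0 < 860, so use break Q=860: TC = 23,900×€65.15 + (23,900/860.0)×158 + (860.0/2)×0.24×€65.15 = €1,568,199.41.
EOQ at €64.76 = 697.1 < 14000, so use break Q=14000: TC = 23,900×€64.76 + (23,900/14000.0)×158 + (14000.0/2)×0.24×€64.76 = €1,656,830.53.
Lowest total cost is €1,568,199.41 at Q = 860.0.

Q* ≈ 860 packs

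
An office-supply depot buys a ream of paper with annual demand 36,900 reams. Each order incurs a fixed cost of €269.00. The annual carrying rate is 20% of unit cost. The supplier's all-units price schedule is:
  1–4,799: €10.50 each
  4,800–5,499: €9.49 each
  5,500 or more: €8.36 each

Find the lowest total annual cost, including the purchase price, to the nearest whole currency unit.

TC* ≈ €314,887

Holding cost per unit per year at price C is H = 0.20·C.
For each price level, check whether its EOQ is feasible; otherwise the best quantity at that price is the breakpoint.
EOQ at €10.50 = 3074.6 (feasible in tier 1): TC = 36,900×€10.50 + (36,900/3074.6)×269 + (3074.6/2)×0.20×€10.50 = €393,906.75.
EOQ at €9.49 = 3234.1 < 4800, so use break Q=4800: TC = 36,900×€9.49 + (36,900/4800.0)×269 + (4800.0/2)×0.20×€9.49 = €356,804.14.
EOQ at €8.36 = 3445.8 < 5500, so use break Q=5500: TC = 36,900×€8.36 + (36,900/5500.0)×269 + (5500.0/2)×0.20×€8.36 = €314,886.75.
Lowest total cost among the candidates is at Q = 5500.0.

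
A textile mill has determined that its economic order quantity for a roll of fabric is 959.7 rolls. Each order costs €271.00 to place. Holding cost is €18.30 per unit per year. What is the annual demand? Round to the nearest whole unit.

D ≈ 31,097 rolls per year

Squaring Q* = √(2DS/H) gives Q*² = 2DS/H.
From Q* = √(2DS/H): D = Q*²H / (2S) = 959.7² × 18.3 / (2 × 271) = 31097.308.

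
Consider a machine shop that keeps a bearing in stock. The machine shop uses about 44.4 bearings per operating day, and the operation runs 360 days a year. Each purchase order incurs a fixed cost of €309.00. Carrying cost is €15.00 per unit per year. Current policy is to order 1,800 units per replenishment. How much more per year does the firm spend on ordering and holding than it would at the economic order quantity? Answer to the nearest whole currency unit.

Annual demand D = 44.4 × 360 = 15,984.
EOQ = √(2DS/H) = √(2 × 15,984 × 309 / 15) ≈ 811.51.
Cost at Q* = (D/Q*)S + (Q*/2)H = √(2DSH) ≈ €12,172.58.
Cost at Q = 1,800: (15,984/1,800)×309 + (1,800/2)×15 = €2,743.92 + €13,500.00 = €16,243.92.
Excess = €16,243.92 − €12,172.58 = €4,071.34.

Extra cost ≈ €4,071 per year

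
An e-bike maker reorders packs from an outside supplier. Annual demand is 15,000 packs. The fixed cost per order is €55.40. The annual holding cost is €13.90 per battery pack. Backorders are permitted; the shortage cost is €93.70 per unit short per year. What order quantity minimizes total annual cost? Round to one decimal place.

With planned backorders, Q* = √(2DS/H) · √((H+B)/B).
√(2DS/H) = √(2 × 15,000 × 55.4 / 13.9) = 345.787.
√((H+B)/B) = √((13.9+93.7)/93.7) = 1.0716.
Q* ≈ 370.548.

Q* ≈ 370.5 packs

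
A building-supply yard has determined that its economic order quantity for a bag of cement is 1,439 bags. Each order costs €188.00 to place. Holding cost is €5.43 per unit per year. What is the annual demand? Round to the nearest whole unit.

D ≈ 29,904 bags per year

The basic EOQ model gives Q* = √(2DS/H); rearrange for the unknown.
From Q* = √(2DS/H): D = Q*²H / (2S) = 1,439² × 5.43 / (2 × 188) = 29904.295.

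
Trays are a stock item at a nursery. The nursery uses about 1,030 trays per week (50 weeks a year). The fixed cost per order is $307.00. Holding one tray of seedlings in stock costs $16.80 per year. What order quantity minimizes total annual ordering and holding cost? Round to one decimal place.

Annual demand D = 1,030 × 50 = 51,500.
EOQ = √(2DS / H) = √(2 × 51,500 × 307 / 16.8).
= √(31,621,000 / 16.8) = √1,882,202.381 ≈ 1371.934.

Q* ≈ 1,371.9 trays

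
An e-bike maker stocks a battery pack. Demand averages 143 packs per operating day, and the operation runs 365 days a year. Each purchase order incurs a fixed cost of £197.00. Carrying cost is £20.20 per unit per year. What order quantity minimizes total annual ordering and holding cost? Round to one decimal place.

Annual demand D = 143 × 365 = 52,195.
EOQ = √(2DS / H) = √(2 × 52,195 × 197 / 20.2).
= √(20,564,830 / 20.2) = √1,018,060.8911 ≈ 1008.990.

Q* ≈ 1,009.0 packs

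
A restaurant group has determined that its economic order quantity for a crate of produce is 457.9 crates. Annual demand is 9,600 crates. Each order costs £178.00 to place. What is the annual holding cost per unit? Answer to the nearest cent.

H ≈ £16.30

Invert the EOQ relation Q*² = 2DS/H.
From Q* = √(2DS/H): H = 2DS / Q*² = 2 × 9,600 × 178 / 457.9² = 16.2997.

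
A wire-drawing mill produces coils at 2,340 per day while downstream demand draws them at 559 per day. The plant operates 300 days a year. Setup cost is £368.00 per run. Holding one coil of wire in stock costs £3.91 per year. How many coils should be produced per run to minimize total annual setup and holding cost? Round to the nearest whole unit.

Annual demand D = 559 × 300 = 167,700.
Production build-up factor (1 − d/p) = 1 − 559/2,340 = 0.7611.
Q* = √(2DS / (H(1 − d/p))) = √(2 × 167,700 × 368 / (3.91 × 0.7611)).
= √(123,427,200 / 2.9759) ≈ 6440.106.

Q* ≈ 6,440 coils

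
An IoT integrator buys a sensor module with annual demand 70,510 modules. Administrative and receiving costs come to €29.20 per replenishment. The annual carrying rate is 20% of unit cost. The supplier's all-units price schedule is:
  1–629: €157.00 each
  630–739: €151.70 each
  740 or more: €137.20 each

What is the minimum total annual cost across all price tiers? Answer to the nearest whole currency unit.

TC* ≈ €9,686,907

Holding cost per unit per year at price C is H = 0.20·C.
Evaluate total cost at each tier's feasible EOQ or, if the EOQ is below the tier, at the tier's minimum quantity.
EOQ at €157.00 = 362.1 (feasible in tier 1): TC = 70,510×€157.00 + (70,510/362.1)×29.2 + (362.1/2)×0.20×€157.00 = €11,081,440.95.
EOQ at €151.70 = 368.4 < 630, so use break Q=630: TC = 70,510×€151.70 + (70,510/630.0)×29.2 + (630.0/2)×0.20×€151.70 = €10,709,192.18.
EOQ at €137.20 = 387.4 < 740, so use break Q=740: TC = 70,510×€137.20 + (70,510/740.0)×29.2 + (740.0/2)×0.20×€137.20 = €9,686,907.09.
Lowest total cost among the candidates is at Q = 740.0.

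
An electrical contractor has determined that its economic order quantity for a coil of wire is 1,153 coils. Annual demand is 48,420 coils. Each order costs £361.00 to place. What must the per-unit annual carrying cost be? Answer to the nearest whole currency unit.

The basic EOQ model gives Q* = √(2DS/H); rearrange for the unknown.
From Q* = √(2DS/H): H = 2DS / Q*² = 2 × 48,420 × 361 / 1,153² = 26.2968.

H ≈ £26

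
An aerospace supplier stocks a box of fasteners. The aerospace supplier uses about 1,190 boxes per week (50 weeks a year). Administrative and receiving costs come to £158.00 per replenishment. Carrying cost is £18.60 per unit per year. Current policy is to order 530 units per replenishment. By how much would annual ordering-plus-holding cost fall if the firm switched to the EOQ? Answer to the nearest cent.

Annual demand D = 1,190 × 50 = 59,500.
EOQ = √(2DS/H) = √(2 × 59,500 × 158 / 18.6) ≈ 1005.42.
Cost at Q* = (D/Q*)S + (Q*/2)H = √(2DSH) ≈ £18,700.73.
Cost at Q = 530: (59,500/530)×158 + (530/2)×18.6 = £17,737.74 + £4,929.00 = £22,666.74.
Excess = £22,666.74 − £18,700.73 = £3,966.01.

Extra cost ≈ £3,966.01 per year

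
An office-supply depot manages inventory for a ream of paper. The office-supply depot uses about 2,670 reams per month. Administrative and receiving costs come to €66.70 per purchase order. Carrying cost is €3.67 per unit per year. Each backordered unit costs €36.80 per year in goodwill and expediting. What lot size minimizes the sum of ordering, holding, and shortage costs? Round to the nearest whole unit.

Annual demand D = 2,670 × 12 = 32,040.
With planned backorders, Q* = √(2DS/H) · √((H+B)/B).
√(2DS/H) = √(2 × 32,040 × 66.7 / 3.67) = 1079.173.
√((H+B)/B) = √((3.67+36.8)/36.8) = 1.0487.
Q* ≈ 1131.707.

Q* ≈ 1,132 reams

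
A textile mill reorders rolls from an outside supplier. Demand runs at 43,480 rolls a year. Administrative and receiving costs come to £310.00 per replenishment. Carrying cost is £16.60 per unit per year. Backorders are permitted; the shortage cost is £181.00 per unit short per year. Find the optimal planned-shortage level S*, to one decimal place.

S* ≈ 111.9 rolls

With planned backorders, Q* = √(2DS/H) · √((H+B)/B).
√(2DS/H) = √(2 × 43,480 × 310 / 16.6) = 1274.344.
√((H+B)/B) = √((16.6+181)/181) = 1.0449.
Q* ≈ 1331.499.
S* = Q* · H/(H+B) = 1331.499 × 16.6/197.6 ≈ 111.857.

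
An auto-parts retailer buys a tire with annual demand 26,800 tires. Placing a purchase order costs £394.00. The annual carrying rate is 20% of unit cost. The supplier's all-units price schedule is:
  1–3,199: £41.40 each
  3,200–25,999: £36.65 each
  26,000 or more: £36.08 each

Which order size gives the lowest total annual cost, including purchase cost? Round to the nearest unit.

Q* ≈ 3,200 tires

Holding cost per unit per year at price C is H = 0.20·C.
Candidates are each tier's EOQ (if it falls in that tier) and each price-break quantity.
EOQ at £41.40 = 1597.0 (feasible in tier 1): TC = 26,800×£41.40 + (26,800/1597.0)×394 + (1597.0/2)×0.20×£41.40 = £1,122,743.48.
EOQ at £36.65 = 1697.4 < 3200, so use break Q=3200: TC = 26,800×£36.65 + (26,800/3200.0)×394 + (3200.0/2)×0.20×£36.65 = £997,247.75.
EOQ at £36.08 = 1710.7 < 26000, so use break Q=26000: TC = 26,800×£36.08 + (26,800/26000.0)×394 + (26000.0/2)×0.20×£36.08 = £1,061,158.12.
Lowest total cost is £997,247.75 at Q = 3200.0.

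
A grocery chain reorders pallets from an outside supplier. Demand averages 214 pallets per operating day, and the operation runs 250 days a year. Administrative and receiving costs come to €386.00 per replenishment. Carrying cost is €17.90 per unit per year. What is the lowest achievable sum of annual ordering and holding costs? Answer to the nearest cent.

Annual demand D = 214 × 250 = 53,500.
Q* = √(2DS/H) = √(2 × 53,500 × 386 / 17.9) ≈ 1519.00.
At Q*, ordering cost (D/Q*)S equals holding cost (Q*/2)H, each = √(DSH/2).
Minimum total = √(2DSH) = √(2 × 53,500 × 386 × 17.9) ≈ 27190.178.

TC* ≈ €27,190.18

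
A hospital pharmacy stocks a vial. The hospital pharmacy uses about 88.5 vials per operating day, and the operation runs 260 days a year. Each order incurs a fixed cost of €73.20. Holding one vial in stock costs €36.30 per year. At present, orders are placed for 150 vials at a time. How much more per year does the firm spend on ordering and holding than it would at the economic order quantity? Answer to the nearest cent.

Annual demand D = 88.5 × 260 = 23,010.
EOQ = √(2DS/H) = √(2 × 23,010 × 73.2 / 36.3) ≈ 304.63.
Cost at Q* = (D/Q*)S + (Q*/2)H = √(2DSH) ≈ €11,058.14.
Cost at Q = 150: (23,010/150)×73.2 + (150/2)×36.3 = €11,228.88 + €2,722.50 = €13,951.38.
Excess = €13,951.38 − €11,058.14 = €2,893.24.

Extra cost ≈ €2,893.24 per year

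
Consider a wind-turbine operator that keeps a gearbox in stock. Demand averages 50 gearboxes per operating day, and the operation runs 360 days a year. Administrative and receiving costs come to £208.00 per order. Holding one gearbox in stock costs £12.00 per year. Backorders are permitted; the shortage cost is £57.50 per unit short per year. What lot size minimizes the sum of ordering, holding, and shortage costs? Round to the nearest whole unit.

Q* ≈ 868 gearboxes

Annual demand D = 50 × 360 = 18,000.
With planned backorders, Q* = √(2DS/H) · √((H+B)/B).
√(2DS/H) = √(2 × 18,000 × 208 / 12) = 789.937.
√((H+B)/B) = √((12+57.5)/57.5) = 1.0994.
Q* ≈ 868.462.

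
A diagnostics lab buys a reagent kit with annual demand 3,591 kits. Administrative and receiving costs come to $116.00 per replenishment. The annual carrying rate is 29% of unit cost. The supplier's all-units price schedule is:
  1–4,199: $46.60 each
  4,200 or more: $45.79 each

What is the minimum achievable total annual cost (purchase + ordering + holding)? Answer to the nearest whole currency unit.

Holding cost per unit per year at price C is H = 0.29·C.
For each price level, check whether its EOQ is feasible; otherwise the best quantity at that price is the breakpoint.
EOQ at $46.60 = 248.3 (feasible in tier 1): TC = 3,591×$46.60 + (3,591/248.3)×116 + (248.3/2)×0.29×$46.60 = $170,695.99.
EOQ at $45.79 = 250.5 < 4200, so use break Q=4200: TC = 3,591×$45.79 + (3,591/4200.0)×116 + (4200.0/2)×0.29×$45.79 = $192,417.18.
Lowest total cost among the candidates is at Q = 248.3.

TC* ≈ $170,696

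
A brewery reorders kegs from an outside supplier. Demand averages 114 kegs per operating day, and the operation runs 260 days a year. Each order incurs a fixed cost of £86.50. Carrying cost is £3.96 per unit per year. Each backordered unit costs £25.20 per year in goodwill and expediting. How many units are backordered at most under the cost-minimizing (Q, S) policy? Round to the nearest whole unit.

Annual demand D = 114 × 260 = 29,640.
With planned backorders, Q* = √(2DS/H) · √((H+B)/B).
√(2DS/H) = √(2 × 29,640 × 86.5 / 3.96) = 1137.927.
√((H+B)/B) = √((3.96+25.2)/25.2) = 1.0757.
Q* ≈ 1224.075.
S* = Q* · H/(H+B) = 1224.075 × 3.96/29.16 ≈ 166.232.

S* ≈ 166 kegs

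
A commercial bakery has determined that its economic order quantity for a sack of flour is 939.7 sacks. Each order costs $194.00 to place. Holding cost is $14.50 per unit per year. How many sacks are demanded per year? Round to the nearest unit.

D ≈ 33,000 sacks per year

Invert the EOQ relation Q*² = 2DS/H.
From Q* = √(2DS/H): D = Q*²H / (2S) = 939.7² × 14.5 / (2 × 194) = 33000.060.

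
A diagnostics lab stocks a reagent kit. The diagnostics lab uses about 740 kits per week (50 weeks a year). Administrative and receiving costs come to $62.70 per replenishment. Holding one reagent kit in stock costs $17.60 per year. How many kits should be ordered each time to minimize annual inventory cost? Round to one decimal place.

Q* ≈ 513.4 kits

Annual demand D = 740 × 50 = 37,000.
EOQ = √(2DS / H) = √(2 × 37,000 × 62.7 / 17.6).
= √(4,639,800 / 17.6) = √263,625 ≈ 513.444.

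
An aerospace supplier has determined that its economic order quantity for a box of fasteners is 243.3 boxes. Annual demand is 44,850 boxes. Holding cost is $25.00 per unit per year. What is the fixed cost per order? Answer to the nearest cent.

Invert the EOQ relation Q*² = 2DS/H.
From Q* = √(2DS/H): S = Q*²H / (2D) = 243.3² × 25 / (2 × 44,850) = 16.4980.

S ≈ $16.50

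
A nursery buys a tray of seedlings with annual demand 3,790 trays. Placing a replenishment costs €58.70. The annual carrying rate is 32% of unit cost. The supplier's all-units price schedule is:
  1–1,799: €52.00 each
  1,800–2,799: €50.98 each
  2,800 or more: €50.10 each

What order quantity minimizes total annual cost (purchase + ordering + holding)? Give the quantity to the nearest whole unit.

Holding cost per unit per year at price C is H = 0.32·C.
Evaluate total cost at each tier's feasible EOQ or, if the EOQ is below the tier, at the tier's minimum quantity.
EOQ at €52.00 = 163.5 (feasible in tier 1): TC = 3,790×€52.00 + (3,790/163.5)×58.7 + (163.5/2)×0.32×€52.00 = €199,801.01.
EOQ at €50.98 = 165.2 < 1800, so use break Q=1800: TC = 3,790×€50.98 + (3,790/1800.0)×58.7 + (1800.0/2)×0.32×€50.98 = €208,020.04.
EOQ at €50.10 = 166.6 < 2800, so use break Q=2800: TC = 3,790×€50.10 + (3,790/2800.0)×58.7 + (2800.0/2)×0.32×€50.10 = €212,403.25.
Lowest total cost is €199,801.01 at Q = 163.5.

Q* ≈ 164 trays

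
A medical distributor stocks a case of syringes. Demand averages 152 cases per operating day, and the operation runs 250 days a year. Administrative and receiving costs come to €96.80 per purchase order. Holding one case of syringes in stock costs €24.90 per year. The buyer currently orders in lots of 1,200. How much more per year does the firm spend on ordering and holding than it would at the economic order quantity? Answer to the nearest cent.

Extra cost ≈ €4,470.77 per year

Annual demand D = 152 × 250 = 38,000.
EOQ = √(2DS/H) = √(2 × 38,000 × 96.8 / 24.9) ≈ 543.56.
Cost at Q* = (D/Q*)S + (Q*/2)H = √(2DSH) ≈ €13,534.56.
Cost at Q = 1,200: (38,000/1,200)×96.8 + (1,200/2)×24.9 = €3,065.33 + €14,940.00 = €18,005.33.
Excess = €18,005.33 − €13,534.56 = €4,470.77.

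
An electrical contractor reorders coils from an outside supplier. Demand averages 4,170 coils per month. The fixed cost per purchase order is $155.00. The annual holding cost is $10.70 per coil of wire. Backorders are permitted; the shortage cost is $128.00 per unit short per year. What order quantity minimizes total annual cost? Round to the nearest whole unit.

Q* ≈ 1,253 coils

Annual demand D = 4,170 × 12 = 50,040.
With planned backorders, Q* = √(2DS/H) · √((H+B)/B).
√(2DS/H) = √(2 × 50,040 × 155 / 10.7) = 1204.059.
√((H+B)/B) = √((10.7+128)/128) = 1.0410.
Q* ≈ 1253.374.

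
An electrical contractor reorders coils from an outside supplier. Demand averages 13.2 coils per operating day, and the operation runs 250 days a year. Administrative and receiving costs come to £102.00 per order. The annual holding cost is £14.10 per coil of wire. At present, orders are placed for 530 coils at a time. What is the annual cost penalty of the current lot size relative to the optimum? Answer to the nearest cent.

Annual demand D = 13.2 × 250 = 3,300.
EOQ = √(2DS/H) = √(2 × 3,300 × 102 / 14.1) ≈ 218.51.
Cost at Q* = (D/Q*)S + (Q*/2)H = √(2DSH) ≈ £3,080.93.
Cost at Q = 530: (3,300/530)×102 + (530/2)×14.1 = £635.09 + £3,736.50 = £4,371.59.
Excess = £4,371.59 − £3,080.93 = £1,290.67.

Extra cost ≈ £1,290.67 per year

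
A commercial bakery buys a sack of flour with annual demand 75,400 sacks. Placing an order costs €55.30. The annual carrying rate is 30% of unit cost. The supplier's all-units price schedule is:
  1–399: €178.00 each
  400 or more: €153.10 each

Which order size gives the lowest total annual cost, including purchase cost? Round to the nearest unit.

Holding cost per unit per year at price C is H = 0.30·C.
Candidates are each tier's EOQ (if it falls in that tier) and each price-break quantity.
EOQ at €178.00 = 395.2 (feasible in tier 1): TC = 75,400×€178.00 + (75,400/395.2)×55.3 + (395.2/2)×0.30×€178.00 = €13,442,302.50.
EOQ at €153.10 = 426.1 (feasible in tier 2): TC = 75,400×€153.10 + (75,400/426.1)×55.3 + (426.1/2)×0.30×€153.10 = €11,563,310.93.
Lowest total cost is €11,563,310.93 at Q = 426.1.

Q* ≈ 426 sacks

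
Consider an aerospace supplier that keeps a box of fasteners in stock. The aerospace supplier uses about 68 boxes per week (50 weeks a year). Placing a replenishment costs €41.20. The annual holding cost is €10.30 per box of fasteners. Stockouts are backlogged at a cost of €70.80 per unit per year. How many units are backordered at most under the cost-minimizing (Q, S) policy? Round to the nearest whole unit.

Annual demand D = 68 × 50 = 3,400.
With planned backorders, Q* = √(2DS/H) · √((H+B)/B).
√(2DS/H) = √(2 × 3,400 × 41.2 / 10.3) = 164.924.
√((H+B)/B) = √((10.3+70.8)/70.8) = 1.0703.
Q* ≈ 176.514.
S* = Q* · H/(H+B) = 176.514 × 10.3/81.1 ≈ 22.418.

S* ≈ 22 boxes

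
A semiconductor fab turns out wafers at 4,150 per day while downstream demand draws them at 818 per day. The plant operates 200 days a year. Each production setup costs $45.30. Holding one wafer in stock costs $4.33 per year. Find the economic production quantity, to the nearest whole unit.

Annual demand D = 818 × 200 = 163,600.
Production build-up factor (1 − d/p) = 1 − 818/4,150 = 0.8029.
Q* = √(2DS / (H(1 − d/p))) = √(2 × 163,600 × 45.3 / (4.33 × 0.8029)).
= √(14,822,160 / 3.4765) ≈ 2064.825.

Q* ≈ 2,065 wafers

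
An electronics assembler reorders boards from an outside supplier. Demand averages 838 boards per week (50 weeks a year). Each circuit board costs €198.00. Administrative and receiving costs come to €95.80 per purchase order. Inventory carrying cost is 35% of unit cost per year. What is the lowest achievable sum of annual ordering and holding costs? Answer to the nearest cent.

TC* ≈ €23,586.93

Annual demand D = 838 × 50 = 41,900.
Holding cost H = 0.35 × €198.00 = €69.3000 per unit per year.
The optimal lot size = √(2DS/H) = √(2 × 41,900 × 95.8 / 69.3) ≈ 340.36.
At Q*, ordering cost (D/Q*)S equals holding cost (Q*/2)H, each = √(DSH/2).
Minimum total = √(2DSH) = √(2 × 41,900 × 95.8 × 69.3) ≈ 23586.928.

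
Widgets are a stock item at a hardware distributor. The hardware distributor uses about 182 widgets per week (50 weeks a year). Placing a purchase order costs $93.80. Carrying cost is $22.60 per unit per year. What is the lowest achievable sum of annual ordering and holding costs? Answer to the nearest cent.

Annual demand D = 182 × 50 = 9,100.
EOQ = √(2DS/H) = √(2 × 9,100 × 93.8 / 22.6) ≈ 274.84.
At the optimum the two cost components are equal, so total cost = 2·(Q*/2)H = Q*·H.
Minimum total = √(2DSH) = √(2 × 9,100 × 93.8 × 22.6) ≈ 6211.426.

TC* ≈ $6,211.43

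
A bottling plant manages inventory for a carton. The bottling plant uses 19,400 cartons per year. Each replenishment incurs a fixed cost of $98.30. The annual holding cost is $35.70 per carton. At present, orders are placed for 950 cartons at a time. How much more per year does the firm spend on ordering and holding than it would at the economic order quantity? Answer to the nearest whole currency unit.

Extra cost ≈ $7,296 per year

EOQ = √(2DS/H) = √(2 × 19,400 × 98.3 / 35.7) ≈ 326.86.
Cost at Q* = (D/Q*)S + (Q*/2)H = √(2DSH) ≈ $11,668.81.
Cost at Q = 950: (19,400/950)×98.3 + (950/2)×35.7 = $2,007.39 + $16,957.50 = $18,964.89.
Excess = $18,964.89 − $11,668.81 = $7,296.08.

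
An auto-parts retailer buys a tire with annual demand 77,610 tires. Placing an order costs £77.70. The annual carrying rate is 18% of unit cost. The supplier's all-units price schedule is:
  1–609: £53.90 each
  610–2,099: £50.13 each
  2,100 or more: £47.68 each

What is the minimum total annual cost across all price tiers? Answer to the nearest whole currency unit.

Holding cost per unit per year at price C is H = 0.18·C.
For each price level, check whether its EOQ is feasible; otherwise the best quantity at that price is the breakpoint.
Tier 1 (£53.90): EOQ = 1114.9 exceeds tier's upper bound 609, so this tier is dominated.
EOQ at £50.13 = 1156.1 (feasible in tier 2): TC = 77,610×£50.13 + (77,610/1156.1)×77.7 + (1156.1/2)×0.18×£50.13 = £3,901,021.35.
EOQ at £47.68 = 1185.4 < 2100, so use break Q=2100: TC = 77,610×£47.68 + (77,610/2100.0)×77.7 + (2100.0/2)×0.18×£47.68 = £3,712,327.89.
Lowest total cost among the candidates is at Q = 2100.0.

TC* ≈ £3,712,328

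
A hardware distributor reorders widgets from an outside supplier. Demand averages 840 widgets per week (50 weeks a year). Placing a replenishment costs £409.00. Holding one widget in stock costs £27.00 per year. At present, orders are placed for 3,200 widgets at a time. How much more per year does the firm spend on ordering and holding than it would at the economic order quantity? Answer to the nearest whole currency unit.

Extra cost ≈ £18,111 per year

Annual demand D = 840 × 50 = 42,000.
EOQ = √(2DS/H) = √(2 × 42,000 × 409 / 27) ≈ 1128.03.
Cost at Q* = (D/Q*)S + (Q*/2)H = √(2DSH) ≈ £30,456.72.
Cost at Q = 3,200: (42,000/3,200)×409 + (3,200/2)×27 = £5,368.12 + £43,200.00 = £48,568.12.
Excess = £48,568.12 − £30,456.72 = £18,111.40.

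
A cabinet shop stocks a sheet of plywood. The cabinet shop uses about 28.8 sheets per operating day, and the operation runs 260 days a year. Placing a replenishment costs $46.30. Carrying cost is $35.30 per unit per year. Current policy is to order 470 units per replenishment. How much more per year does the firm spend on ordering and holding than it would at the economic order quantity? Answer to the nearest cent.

Annual demand D = 28.8 × 260 = 7,488.
EOQ = √(2DS/H) = √(2 × 7,488 × 46.3 / 35.3) ≈ 140.15.
Cost at Q* = (D/Q*)S + (Q*/2)H = √(2DSH) ≈ $4,947.39.
Cost at Q = 470: (7,488/470)×46.3 + (470/2)×35.3 = $737.65 + $8,295.50 = $9,033.15.
Excess = $9,033.15 − $4,947.39 = $4,085.76.

Extra cost ≈ $4,085.76 per year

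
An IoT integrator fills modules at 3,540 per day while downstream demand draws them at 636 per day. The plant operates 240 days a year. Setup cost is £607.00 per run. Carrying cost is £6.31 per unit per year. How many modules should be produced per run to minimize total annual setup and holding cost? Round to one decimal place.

Annual demand D = 636 × 240 = 152,640.
Production build-up factor (1 − d/p) = 1 − 636/3,540 = 0.8203.
Q* = √(2DS / (H(1 − d/p))) = √(2 × 152,640 × 607 / (6.31 × 0.8203)).
= √(185,304,960 / 5.1763) ≈ 5983.181.

Q* ≈ 5,983.2 modules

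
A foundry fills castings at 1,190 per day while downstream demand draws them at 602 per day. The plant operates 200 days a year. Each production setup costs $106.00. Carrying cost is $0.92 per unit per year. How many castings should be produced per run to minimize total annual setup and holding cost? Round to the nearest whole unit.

Q* ≈ 7,493 castings

Annual demand D = 602 × 200 = 120,400.
Production build-up factor (1 − d/p) = 1 − 602/1,190 = 0.4941.
Q* = √(2DS / (H(1 − d/p))) = √(2 × 120,400 × 106 / (0.92 × 0.4941)).
= √(25,524,800 / 0.4546) ≈ 7493.282.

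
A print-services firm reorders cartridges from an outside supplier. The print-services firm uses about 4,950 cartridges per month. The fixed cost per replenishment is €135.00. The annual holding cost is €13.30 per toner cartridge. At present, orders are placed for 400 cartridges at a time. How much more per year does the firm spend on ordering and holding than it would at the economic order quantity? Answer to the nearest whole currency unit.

Extra cost ≈ €8,103 per year

Annual demand D = 4,950 × 12 = 59,400.
EOQ = √(2DS/H) = √(2 × 59,400 × 135 / 13.3) ≈ 1098.12.
Cost at Q* = (D/Q*)S + (Q*/2)H = √(2DSH) ≈ €14,604.98.
Cost at Q = 400: (59,400/400)×135 + (400/2)×13.3 = €20,047.50 + €2,660.00 = €22,707.50.
Excess = €22,707.50 − €14,604.98 = €8,102.52.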